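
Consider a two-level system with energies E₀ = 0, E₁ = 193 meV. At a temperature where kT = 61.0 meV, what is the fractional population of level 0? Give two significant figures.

Eᵢ/kT = 0, 3.164.
Z = Σ e^(−Eᵢ/kT) = e^(−0) + e^(−3.164) = 1.000 + 0.04226 = 1.042.
P₀ = e^(−E₀/kT) / Z = 1.000/1.042 = 0.96.

0.96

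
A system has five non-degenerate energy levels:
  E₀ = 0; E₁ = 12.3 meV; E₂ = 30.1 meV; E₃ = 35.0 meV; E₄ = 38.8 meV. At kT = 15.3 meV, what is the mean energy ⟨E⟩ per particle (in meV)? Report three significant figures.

Eᵢ/kT = 0, 0.80392, 1.9673, 2.2876, 2.5359.
Z = Σ e^(−Eᵢ/kT) = e^(−0) + e^(−0.80392) + e^(−1.9673) + e^(−2.2876) + e^(−2.5359) = 1.0000 + 0.44757 + 0.13983 + 0.10151 + 0.079190 = 1.7681.
⟨E⟩ = Σ Eᵢ e^(−Eᵢ/kT) / Z = (0·1.0000 + 12.3·0.44757 + 30.1·0.13983 + 35.0·0.10151 + 38.8·0.079190) / 1.7681 = 9.24 meV.

9.24 meV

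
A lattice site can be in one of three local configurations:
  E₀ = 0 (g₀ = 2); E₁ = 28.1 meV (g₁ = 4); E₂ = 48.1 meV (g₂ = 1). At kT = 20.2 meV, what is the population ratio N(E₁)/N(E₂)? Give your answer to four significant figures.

10.77

n₁/n₂ = (g₁/g₂) exp[−(E₁−E₂)/kT] = (4/1) × exp(−(-20.0 meV)/(20.2 meV)) = (4/1) × exp(0.990099) = 10.77.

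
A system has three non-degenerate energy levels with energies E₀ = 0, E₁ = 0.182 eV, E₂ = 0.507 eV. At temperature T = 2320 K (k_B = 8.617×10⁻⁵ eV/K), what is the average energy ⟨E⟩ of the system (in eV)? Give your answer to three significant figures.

0.0765 eV

k_BT = 8.617×10⁻⁵ × 2320 K = 0.19991 eV.
Eᵢ/kT = 0, 0.91041, 2.5361.
Z = Σ e^(−Eᵢ/kT) = e^(−0) + e^(−0.91041) + e^(−2.5361) = 1.0000 + 0.40236 + 0.079175 = 1.4815.
⟨E⟩ = Σ Eᵢ e^(−Eᵢ/kT) / Z = (0·1.0000 + 0.182·0.40236 + 0.507·0.079175) / 1.4815 = 0.0765 eV.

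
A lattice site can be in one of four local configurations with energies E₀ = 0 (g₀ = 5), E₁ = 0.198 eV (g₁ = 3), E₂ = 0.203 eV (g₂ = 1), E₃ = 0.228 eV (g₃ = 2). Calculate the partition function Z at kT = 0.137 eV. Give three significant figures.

Eᵢ/kT = 0, 1.4453, 1.4818, 1.6642.
Z = Σ gᵢe^(−Eᵢ/kT) = 5·e^(−0) + 3·e^(−1.4453) + 1·e^(−1.4818) + 2·e^(−1.6642) = 5.0000 + 0.70703 + 0.22723 + 0.37868 = 6.3129.

Z = 6.31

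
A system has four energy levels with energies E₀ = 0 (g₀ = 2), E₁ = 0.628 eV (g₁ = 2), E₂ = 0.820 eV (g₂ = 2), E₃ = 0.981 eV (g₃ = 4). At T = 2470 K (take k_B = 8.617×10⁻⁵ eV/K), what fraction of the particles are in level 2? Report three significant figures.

0.0194

k_BT = 8.617×10⁻⁵ × 2470 K = 0.21284 eV.
Eᵢ/kT = 0, 2.9506, 3.8527, 4.6091.
Z = Σ gᵢe^(−Eᵢ/kT) = 2·e^(−0) + 2·e^(−2.9506) + 2·e^(−3.8527) + 4·e^(−4.6091) = 2.0000 + 0.10462 + 0.042445 + 0.039843 = 2.1869.
P₂ = g₂ e^(−E₂/kT) / Z = 0.042445/2.1869 = 0.0194.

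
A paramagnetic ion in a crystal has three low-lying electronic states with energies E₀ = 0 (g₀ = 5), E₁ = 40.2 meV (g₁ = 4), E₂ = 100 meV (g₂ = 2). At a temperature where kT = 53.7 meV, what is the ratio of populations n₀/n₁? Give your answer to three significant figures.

n₀/n₁ = (g₀/g₁) exp[−(E₀−E₁)/kT] = (5/4) × exp(−(-40.2 meV)/(53.7 meV)) = (5/4) × exp(0.74860) = 2.64.

2.64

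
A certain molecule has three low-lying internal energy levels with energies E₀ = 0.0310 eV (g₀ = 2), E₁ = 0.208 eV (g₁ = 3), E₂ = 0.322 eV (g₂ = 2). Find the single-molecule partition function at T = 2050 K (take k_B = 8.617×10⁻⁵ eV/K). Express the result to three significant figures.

Z = 2.93

k_BT = 8.617×10⁻⁵ × 2050 K = 0.17665 eV.
Eᵢ/kT = 0.17549, 1.1775, 1.8228.
Z = Σ gᵢe^(−Eᵢ/kT) = 2·e^(−0.17549) + 3·e^(−1.1775) + 2·e^(−1.8228) = 1.6781 + 0.92414 + 0.32315 = 2.9254.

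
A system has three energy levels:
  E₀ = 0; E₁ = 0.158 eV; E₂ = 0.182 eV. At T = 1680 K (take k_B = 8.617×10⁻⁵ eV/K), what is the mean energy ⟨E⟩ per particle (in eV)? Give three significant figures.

k_BT = 8.617×10⁻⁵ × 1680 K = 0.14477 eV.
Eᵢ/kT = 0, 1.0914, 1.2572.
Z = Σ e^(−Eᵢ/kT) = e^(−0) + e^(−1.0914) + e^(−1.2572) = 1.0000 + 0.33575 + 0.28445 = 1.6202.
⟨E⟩ = Σ Eᵢ e^(−Eᵢ/kT) / Z = (0·1.0000 + 0.158·0.33575 + 0.182·0.28445) / 1.6202 = 0.0647 eV.

0.0647 eV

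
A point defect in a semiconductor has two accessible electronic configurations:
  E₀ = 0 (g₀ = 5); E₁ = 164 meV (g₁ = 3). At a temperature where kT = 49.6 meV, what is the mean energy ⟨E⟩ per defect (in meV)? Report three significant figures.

3.53 meV

Eᵢ/kT = 0, 3.3065.
Z = Σ gᵢe^(−Eᵢ/kT) = 5·e^(−0) + 3·e^(−3.3065) = 5.0000 + 0.10993 = 5.1099.
⟨E⟩ = Σ Eᵢ gᵢe^(−Eᵢ/kT) / Z = (0·5.0000 + 164·0.10993) / 5.1099 = 3.53 meV.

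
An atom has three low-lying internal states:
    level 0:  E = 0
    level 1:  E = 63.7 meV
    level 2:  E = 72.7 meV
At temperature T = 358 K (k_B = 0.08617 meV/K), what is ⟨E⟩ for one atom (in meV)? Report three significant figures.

12.3 meV

k_BT = 0.08617 × 358 K = 30.849 meV.
Eᵢ/kT = 0, 2.0649, 2.3566.
Z = Σ e^(−Eᵢ/kT) = e^(−0) + e^(−2.0649) + e^(−2.3566) = 1.0000 + 0.12683 + 0.094742 = 1.2216.
⟨E⟩ = Σ Eᵢ e^(−Eᵢ/kT) / Z = (0·1.0000 + 63.7·0.12683 + 72.7·0.094742) / 1.2216 = 12.3 meV.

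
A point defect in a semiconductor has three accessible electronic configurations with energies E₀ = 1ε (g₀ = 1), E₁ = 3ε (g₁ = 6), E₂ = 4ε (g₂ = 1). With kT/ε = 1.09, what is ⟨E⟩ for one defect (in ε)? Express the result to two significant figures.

2.0 ε

Eᵢ/kT = 0.9174, 2.752, 3.670.
Z = Σ gᵢe^(−Eᵢ/kT) = 1·e^(−0.9174) + 6·e^(−2.752) + 1·e^(−3.670) = 0.3996 + 0.3828 + 0.02548 = 0.8079.
⟨E⟩ = Σ Eᵢ gᵢe^(−Eᵢ/kT) / Z = (1·0.3996 + 3·0.3828 + 4·0.02548) / 0.8079 = 2.0 ε.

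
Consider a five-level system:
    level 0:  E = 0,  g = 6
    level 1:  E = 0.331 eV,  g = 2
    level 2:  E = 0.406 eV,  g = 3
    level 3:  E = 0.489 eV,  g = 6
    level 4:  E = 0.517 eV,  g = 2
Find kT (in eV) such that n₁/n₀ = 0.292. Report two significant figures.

n₁/n₀ = (g₁/g₀) exp[−(E₁−E₀)/kT] = 0.292.
⇒ (E₁−E₀)/kT = ln((2/6)/0.292) = ln(1.142) = 0.1328.
kT = 0.331 eV / 0.1328 = 2.5 eV.

2.5 eV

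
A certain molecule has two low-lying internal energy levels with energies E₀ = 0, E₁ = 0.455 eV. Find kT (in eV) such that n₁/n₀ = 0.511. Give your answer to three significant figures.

0.678 eV

n₁/n₀ = exp[−(E₁−E₀)/kT] = 0.511.
⇒ (E₁−E₀)/kT = ln(1/0.511) = ln(1.9569) = 0.67136.
kT = 0.455 eV / 0.67136 = 0.678 eV.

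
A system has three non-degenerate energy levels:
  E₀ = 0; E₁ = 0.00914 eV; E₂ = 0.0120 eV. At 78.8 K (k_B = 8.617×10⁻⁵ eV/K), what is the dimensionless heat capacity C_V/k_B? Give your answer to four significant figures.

k_BT = 8.617×10⁻⁵ × 78.8 K = 0.00679020 eV.
Eᵢ/kT = 0, 1.34606, 1.76725.
Z = Σ e^(−Eᵢ/kT) = e^(−0) + e^(−1.34606) + e^(−1.76725) = 1.00000 + 0.260264 + 0.170802 = 1.43107.
⟨E⟩ = 0.00309449 eV, ⟨E²⟩ = 0.0000323799 eV².
C_V/k_B = (⟨E²⟩ − ⟨E⟩²)/(kT)² = (0.0000323799 − 0.00000957587)/0.0000461068 = 0.4946.

0.4946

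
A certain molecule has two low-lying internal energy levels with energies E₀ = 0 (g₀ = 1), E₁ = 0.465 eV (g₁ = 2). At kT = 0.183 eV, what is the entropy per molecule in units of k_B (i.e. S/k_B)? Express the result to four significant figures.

Eᵢ/kT = 0, 2.54098.
Z = Σ gᵢe^(−Eᵢ/kT) = 1·e^(−0) + 2·e^(−2.54098) = 1.00000 + 0.157578 = 1.15758.
⟨E⟩ = Σ EᵢPᵢ = 0.0632991 eV.
S/k_B = ln Z + ⟨E⟩/kT = ln(1.15758) + 0.0632991/0.183 = 0.146332 + 0.345897 = 0.4922.

0.4922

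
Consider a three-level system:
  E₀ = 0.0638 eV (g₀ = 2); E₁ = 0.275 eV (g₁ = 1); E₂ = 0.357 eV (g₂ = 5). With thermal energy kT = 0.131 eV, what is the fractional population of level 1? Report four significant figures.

0.07298

Eᵢ/kT = 0.487023, 2.09924, 2.72519.
Z = Σ gᵢe^(−Eᵢ/kT) = 2·e^(−0.487023) + 1·e^(−2.09924) + 5·e^(−2.72519) = 1.22891 + 0.122550 + 0.327669 = 1.67913.
P₁ = g₁ e^(−E₁/kT) / Z = 0.122550/1.67913 = 0.07298.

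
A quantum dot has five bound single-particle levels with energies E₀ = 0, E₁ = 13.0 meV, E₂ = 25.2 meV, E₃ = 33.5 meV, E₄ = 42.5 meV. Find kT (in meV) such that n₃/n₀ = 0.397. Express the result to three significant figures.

36.3 meV

n₃/n₀ = exp[−(E₃−E₀)/kT] = 0.397.
⇒ (E₃−E₀)/kT = ln(1/0.397) = ln(2.5189) = 0.92382.
kT = 33.5 meV / 0.92382 = 36.3 meV.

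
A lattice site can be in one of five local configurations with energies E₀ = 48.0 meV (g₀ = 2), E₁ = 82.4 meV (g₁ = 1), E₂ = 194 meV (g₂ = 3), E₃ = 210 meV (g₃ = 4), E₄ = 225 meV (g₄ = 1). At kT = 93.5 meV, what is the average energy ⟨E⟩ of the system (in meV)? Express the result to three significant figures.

109 meV

Eᵢ/kT = 0.51337, 0.88128, 2.0749, 2.2460, 2.4064.
Z = Σ gᵢe^(−Eᵢ/kT) = 2·e^(−0.51337) + 1·e^(−0.88128) + 3·e^(−2.0749) + 4·e^(−2.2460) + 1·e^(−2.4064) = 1.1970 + 0.41425 + 0.37671 + 0.42329 + 0.090139 = 2.5014.
⟨E⟩ = Σ Eᵢ gᵢe^(−Eᵢ/kT) / Z = (48.0·1.1970 + 82.4·0.41425 + 194·0.37671 + 210·0.42329 + 225·0.090139) / 2.5014 = 109 meV.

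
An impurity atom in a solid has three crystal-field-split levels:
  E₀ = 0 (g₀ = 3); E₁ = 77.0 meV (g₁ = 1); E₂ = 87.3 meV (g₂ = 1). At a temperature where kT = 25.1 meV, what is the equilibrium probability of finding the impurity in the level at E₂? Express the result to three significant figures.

Eᵢ/kT = 0, 3.0677, 3.4781.
Z = Σ gᵢe^(−Eᵢ/kT) = 3·e^(−0) + 1·e^(−3.0677) + 1·e^(−3.4781) = 3.0000 + 0.046528 + 0.030866 = 3.0774.
P₂ = g₂ e^(−E₂/kT) / Z = 0.030866/3.0774 = 0.0100.

0.0100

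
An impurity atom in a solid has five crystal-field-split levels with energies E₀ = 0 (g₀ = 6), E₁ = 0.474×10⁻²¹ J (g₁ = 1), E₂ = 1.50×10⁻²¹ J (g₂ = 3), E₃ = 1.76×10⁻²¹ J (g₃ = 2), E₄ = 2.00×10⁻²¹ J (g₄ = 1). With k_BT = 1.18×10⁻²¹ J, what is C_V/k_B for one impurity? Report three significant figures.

Eᵢ/kT = 0, 0.40169, 1.2712, 1.4915, 1.6949.
Z = Σ gᵢe^(−Eᵢ/kT) = 6·e^(−0) + 1·e^(−0.40169) + 3·e^(−1.2712) + 2·e^(−1.4915) + 1·e^(−1.6949) = 6.0000 + 0.66919 + 0.84148 + 0.45007 + 0.18362 = 8.1444.
⟨E⟩ = 0.33628, ⟨E²⟩ = 0.51229.
C_V/k_B = (⟨E²⟩ − ⟨E⟩²)/(kT)² = (0.51229 − 0.11308)/1.3924 = 0.287.

0.287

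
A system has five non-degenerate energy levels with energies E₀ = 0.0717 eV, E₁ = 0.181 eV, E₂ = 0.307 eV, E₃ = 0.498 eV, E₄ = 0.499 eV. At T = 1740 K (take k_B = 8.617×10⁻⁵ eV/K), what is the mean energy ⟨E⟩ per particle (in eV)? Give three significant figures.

k_BT = 8.617×10⁻⁵ × 1740 K = 0.14994 eV.
Eᵢ/kT = 0.47819, 1.2071, 2.0475, 3.3213, 3.3280.
Z = Σ e^(−Eᵢ/kT) = e^(−0.47819) + e^(−1.2071) + e^(−2.0475) + e^(−3.3213) + e^(−3.3280) = 0.61990 + 0.29906 + 0.12906 + 0.036106 + 0.035865 = 1.1200.
⟨E⟩ = Σ Eᵢ e^(−Eᵢ/kT) / Z = (0.0717·0.61990 + 0.181·0.29906 + 0.307·0.12906 + 0.498·0.036106 + 0.499·0.035865) / 1.1200 = 0.155 eV.

0.155 eV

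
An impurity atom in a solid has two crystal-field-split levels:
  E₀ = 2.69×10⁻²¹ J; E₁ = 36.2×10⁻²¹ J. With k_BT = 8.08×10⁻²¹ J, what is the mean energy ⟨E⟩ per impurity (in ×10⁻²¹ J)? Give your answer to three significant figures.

3.21 ×10⁻²¹ J

Eᵢ/kT = 0.33292, 4.4802.
Z = Σ e^(−Eᵢ/kT) = e^(−0.33292) + e^(−4.4802) = 0.71683 + 0.011331 = 0.72816.
⟨E⟩ = Σ Eᵢ e^(−Eᵢ/kT) / Z = (2.69·0.71683 + 36.2·0.011331) / 0.72816 = 3.21 ×10⁻²¹ J.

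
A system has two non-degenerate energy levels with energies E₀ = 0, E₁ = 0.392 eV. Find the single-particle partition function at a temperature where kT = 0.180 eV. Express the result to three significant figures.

Eᵢ/kT = 0, 2.1778.
Z = Σ e^(−Eᵢ/kT) = e^(−0) + e^(−2.1778) = 1.0000 + 0.11329 = 1.1133.

Z = 1.11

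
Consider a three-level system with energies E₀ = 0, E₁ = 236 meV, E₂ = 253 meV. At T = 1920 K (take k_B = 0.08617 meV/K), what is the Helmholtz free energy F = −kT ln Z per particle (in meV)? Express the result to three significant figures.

k_BT = 0.08617 × 1920 K = 165.45 meV.
Eᵢ/kT = 0, 1.4264, 1.5292.
Z = Σ e^(−Eᵢ/kT) = e^(−0) + e^(−1.4264) + e^(−1.5292) = 1.0000 + 0.24017 + 0.21671 = 1.4569.
F = −kT ln Z = −165.45 × ln(1.4569) = −165.45 × 0.37631 = -62.3 meV.

-62.3 meV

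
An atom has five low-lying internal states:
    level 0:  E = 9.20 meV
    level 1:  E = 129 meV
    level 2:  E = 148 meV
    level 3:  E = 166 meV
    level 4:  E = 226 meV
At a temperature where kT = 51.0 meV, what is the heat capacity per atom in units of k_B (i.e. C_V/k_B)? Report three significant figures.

Eᵢ/kT = 0.18039, 2.5294, 2.9020, 3.2549, 4.4314.
Z = Σ e^(−Eᵢ/kT) = e^(−0.18039) + e^(−2.5294) + e^(−2.9020) + e^(−3.2549) + e^(−4.4314) = 0.83494 + 0.079707 + 0.054913 + 0.038585 + 0.011898 = 1.0200.
⟨E⟩ = 34.495 meV, ⟨E²⟩ = 4187.1 meV².
C_V/k_B = (⟨E²⟩ − ⟨E⟩²)/(kT)² = (4187.1 − 1189.9)/2601.0 = 1.15.

1.15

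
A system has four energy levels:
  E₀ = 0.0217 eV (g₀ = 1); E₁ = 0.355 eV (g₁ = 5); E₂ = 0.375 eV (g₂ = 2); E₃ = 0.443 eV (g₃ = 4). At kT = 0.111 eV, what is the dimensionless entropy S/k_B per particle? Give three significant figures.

1.30

Eᵢ/kT = 0.19550, 3.1982, 3.3784, 3.9910.
Z = Σ gᵢe^(−Eᵢ/kT) = 1·e^(−0.19550) + 5·e^(−3.1982) + 2·e^(−3.3784) + 4·e^(−3.9910) = 0.82242 + 0.20418 + 0.068204 + 0.073925 = 1.1687.
⟨E⟩ = Σ EᵢPᵢ = 0.12720 eV.
S/k_B = ln Z + ⟨E⟩/kT = ln(1.1687) + 0.12720/0.111 = 0.15589 + 1.1459 = 1.30.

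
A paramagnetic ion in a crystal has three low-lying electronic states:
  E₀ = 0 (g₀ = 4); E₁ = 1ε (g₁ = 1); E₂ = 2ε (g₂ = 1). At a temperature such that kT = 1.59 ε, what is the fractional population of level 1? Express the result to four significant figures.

Eᵢ/kT = 0, 0.628931, 1.25786.
Z = Σ gᵢe^(−Eᵢ/kT) = 4·e^(−0) + 1·e^(−0.628931) + 1·e^(−1.25786) = 4.00000 + 0.533161 + 0.284262 = 4.81742.
P₁ = g₁ e^(−E₁/kT) / Z = 0.533161/4.81742 = 0.1107.

0.1107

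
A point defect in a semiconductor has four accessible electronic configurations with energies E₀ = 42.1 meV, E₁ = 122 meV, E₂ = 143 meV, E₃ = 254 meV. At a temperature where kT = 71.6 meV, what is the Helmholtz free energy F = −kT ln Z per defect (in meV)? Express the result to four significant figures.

Eᵢ/kT = 0.587989, 1.70391, 1.99721, 3.54749.
Z = Σ e^(−Eᵢ/kT) = e^(−0.587989) + e^(−1.70391) + e^(−1.99721) + e^(−3.54749) = 0.555443 + 0.181971 + 0.135713 + 0.0287968 = 0.901924.
F = −kT ln Z = −71.6 × ln(0.901924) = −71.6 × -0.103225 = 7.391 meV.

7.391 meV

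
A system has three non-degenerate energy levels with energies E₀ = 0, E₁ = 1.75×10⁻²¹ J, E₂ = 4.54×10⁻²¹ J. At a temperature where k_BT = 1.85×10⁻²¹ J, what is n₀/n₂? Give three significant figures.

n₀/n₂ = exp[−(E₀−E₂)/kT] = exp(−(-4.54 ×10⁻²¹ J)/(1.85 ×10⁻²¹ J)) = exp(2.4541) = 11.6.

11.6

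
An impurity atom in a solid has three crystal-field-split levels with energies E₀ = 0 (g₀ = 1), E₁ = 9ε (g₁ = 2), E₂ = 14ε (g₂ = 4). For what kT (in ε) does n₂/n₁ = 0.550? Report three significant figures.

n₂/n₁ = (g₂/g₁) exp[−(E₂−E₁)/kT] = 0.550.
⇒ (E₂−E₁)/kT = ln((4/2)/0.550) = ln(3.6364) = 1.2910.
kT = 5ε / 1.2910 = 3.87 ε.

3.87 ε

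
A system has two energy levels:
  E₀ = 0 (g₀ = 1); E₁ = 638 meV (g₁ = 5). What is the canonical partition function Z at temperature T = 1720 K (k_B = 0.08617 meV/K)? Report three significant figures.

k_BT = 0.08617 × 1720 K = 148.21 meV.
Eᵢ/kT = 0, 4.3047.
Z = Σ gᵢe^(−Eᵢ/kT) = 1·e^(−0) + 5·e^(−4.3047) = 1.0000 + 0.067525 = 1.0675.

Z = 1.07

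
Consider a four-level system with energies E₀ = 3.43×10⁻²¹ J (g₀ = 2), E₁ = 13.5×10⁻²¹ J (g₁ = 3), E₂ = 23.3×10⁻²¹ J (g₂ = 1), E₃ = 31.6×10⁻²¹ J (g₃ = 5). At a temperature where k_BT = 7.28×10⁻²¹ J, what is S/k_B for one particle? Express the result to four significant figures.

1.628

Eᵢ/kT = 0.471154, 1.85440, 3.20055, 4.34066.
Z = Σ gᵢe^(−Eᵢ/kT) = 2·e^(−0.471154) + 3·e^(−1.85440) + 1·e^(−3.20055) + 5·e^(−4.34066) = 1.24856 + 0.469641 + 0.0407398 + 0.0651396 = 1.82408.
⟨E⟩ = Σ EᵢPᵢ = 7.47246 ×10⁻²¹ J.
S/k_B = ln Z + ⟨E⟩/kT = ln(1.82408) + 7.47246/7.28 = 0.601076 + 1.02644 = 1.628.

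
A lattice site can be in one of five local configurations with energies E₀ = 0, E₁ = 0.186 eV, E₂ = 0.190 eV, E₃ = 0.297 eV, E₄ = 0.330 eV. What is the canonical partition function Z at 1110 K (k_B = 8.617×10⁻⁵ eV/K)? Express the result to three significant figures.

k_BT = 8.617×10⁻⁵ × 1110 K = 0.095649 eV.
Eᵢ/kT = 0, 1.9446, 1.9864, 3.1051, 3.4501.
Z = Σ e^(−Eᵢ/kT) = e^(−0) + e^(−1.9446) + e^(−1.9864) + e^(−3.1051) + e^(−3.4501) = 1.0000 + 0.14304 + 0.13719 + 0.044820 + 0.031742 = 1.3568.

Z = 1.36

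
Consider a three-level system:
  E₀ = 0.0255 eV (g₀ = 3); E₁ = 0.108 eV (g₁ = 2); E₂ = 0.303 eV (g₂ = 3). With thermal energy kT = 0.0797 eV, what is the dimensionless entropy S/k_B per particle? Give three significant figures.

Eᵢ/kT = 0.31995, 1.3551, 3.8018.
Z = Σ gᵢe^(−Eᵢ/kT) = 3·e^(−0.31995) + 2·e^(−1.3551) + 3·e^(−3.8018) = 2.1786 + 0.51584 + 0.066992 = 2.7614.
⟨E⟩ = Σ EᵢPᵢ = 0.047644 eV.
S/k_B = ln Z + ⟨E⟩/kT = ln(2.7614) + 0.047644/0.0797 = 1.0157 + 0.59779 = 1.61.

1.61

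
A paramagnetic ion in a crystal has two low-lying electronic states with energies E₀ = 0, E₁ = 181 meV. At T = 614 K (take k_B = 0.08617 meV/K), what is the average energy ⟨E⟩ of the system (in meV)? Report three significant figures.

5.73 meV

k_BT = 0.08617 × 614 K = 52.908 meV.
Eᵢ/kT = 0, 3.4210.
Z = Σ e^(−Eᵢ/kT) = e^(−0) + e^(−3.4210) = 1.0000 + 0.032680 = 1.0327.
⟨E⟩ = Σ Eᵢ e^(−Eᵢ/kT) / Z = (0·1.0000 + 181·0.032680) / 1.0327 = 5.73 meV.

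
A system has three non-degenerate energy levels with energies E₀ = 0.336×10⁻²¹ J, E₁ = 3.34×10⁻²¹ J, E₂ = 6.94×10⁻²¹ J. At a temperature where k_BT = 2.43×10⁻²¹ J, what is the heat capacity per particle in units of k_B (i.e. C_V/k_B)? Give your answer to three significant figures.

Eᵢ/kT = 0.13827, 1.3745, 2.8560.
Z = Σ e^(−Eᵢ/kT) = e^(−0.13827) + e^(−1.3745) + e^(−2.8560) = 0.87086 + 0.25297 + 0.057498 = 1.1813.
⟨E⟩ = 1.3007, ⟨E²⟩ = 4.8164.
C_V/k_B = (⟨E²⟩ − ⟨E⟩²)/(kT)² = (4.8164 − 1.6918)/5.9049 = 0.529.

0.529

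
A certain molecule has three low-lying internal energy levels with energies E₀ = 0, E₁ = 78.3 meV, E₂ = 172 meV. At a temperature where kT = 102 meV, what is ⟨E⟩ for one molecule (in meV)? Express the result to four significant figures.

Eᵢ/kT = 0, 0.767647, 1.68627.
Z = Σ e^(−Eᵢ/kT) = e^(−0) + e^(−0.767647) + e^(−1.68627) = 1.00000 + 0.464104 + 0.185209 = 1.64931.
⟨E⟩ = Σ Eᵢ e^(−Eᵢ/kT) / Z = (0·1.00000 + 78.3·0.464104 + 172·0.185209) / 1.64931 = 41.35 meV.

41.35 meV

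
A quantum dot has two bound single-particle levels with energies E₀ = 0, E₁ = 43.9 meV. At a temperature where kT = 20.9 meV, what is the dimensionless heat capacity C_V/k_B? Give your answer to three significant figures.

0.429

Eᵢ/kT = 0, 2.1005.
Z = Σ e^(−Eᵢ/kT) = e^(−0) + e^(−2.1005) = 1.0000 + 0.12240 = 1.1224.
⟨E⟩ = 4.7874 meV, ⟨E²⟩ = 210.17 meV².
C_V/k_B = (⟨E²⟩ − ⟨E⟩²)/(kT)² = (210.17 − 22.919)/436.81 = 0.429.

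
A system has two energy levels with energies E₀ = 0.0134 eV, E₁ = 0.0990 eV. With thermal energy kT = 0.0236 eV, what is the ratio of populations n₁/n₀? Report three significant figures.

n₁/n₀ = exp[−(E₁−E₀)/kT] = exp(−(0.0856 eV)/(0.0236 eV)) = exp(-3.6271) = 0.0266.

0.0266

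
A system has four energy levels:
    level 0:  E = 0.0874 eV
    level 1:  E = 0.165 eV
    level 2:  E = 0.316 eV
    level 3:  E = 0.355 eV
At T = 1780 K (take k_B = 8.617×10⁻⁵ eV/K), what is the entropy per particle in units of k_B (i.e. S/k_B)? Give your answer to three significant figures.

1.17

k_BT = 8.617×10⁻⁵ × 1780 K = 0.15338 eV.
Eᵢ/kT = 0.56983, 1.0758, 2.0602, 2.3145.
Z = Σ e^(−Eᵢ/kT) = e^(−0.56983) + e^(−1.0758) + e^(−2.0602) + e^(−2.3145) = 0.56562 + 0.34102 + 0.12743 + 0.098816 = 1.1329.
⟨E⟩ = Σ EᵢPᵢ = 0.15981 eV.
S/k_B = ln Z + ⟨E⟩/kT = ln(1.1329) + 0.15981/0.15338 = 0.12478 + 1.0419 = 1.17.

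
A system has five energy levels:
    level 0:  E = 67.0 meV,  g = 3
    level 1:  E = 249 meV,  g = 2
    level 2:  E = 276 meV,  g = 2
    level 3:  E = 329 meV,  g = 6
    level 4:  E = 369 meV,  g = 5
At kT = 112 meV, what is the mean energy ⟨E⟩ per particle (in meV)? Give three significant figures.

Eᵢ/kT = 0.59821, 2.2232, 2.4643, 2.9375, 3.2946.
Z = Σ gᵢe^(−Eᵢ/kT) = 3·e^(−0.59821) + 2·e^(−2.2232) + 2·e^(−2.4643) + 6·e^(−2.9375) + 5·e^(−3.2946) = 1.6494 + 0.21652 + 0.17014 + 0.31799 + 0.18541 = 2.5395.
⟨E⟩ = Σ Eᵢ gᵢe^(−Eᵢ/kT) / Z = (67.0·1.6494 + 249·0.21652 + 276·0.17014 + 329·0.31799 + 369·0.18541) / 2.5395 = 151 meV.

151 meV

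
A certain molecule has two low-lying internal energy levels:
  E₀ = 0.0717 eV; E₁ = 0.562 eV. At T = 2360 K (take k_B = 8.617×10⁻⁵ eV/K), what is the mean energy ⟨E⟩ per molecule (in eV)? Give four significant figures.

0.1121 eV

k_BT = 8.617×10⁻⁵ × 2360 K = 0.203361 eV.
Eᵢ/kT = 0.352575, 2.76356.
Z = Σ e^(−Eᵢ/kT) = e^(−0.352575) + e^(−2.76356) = 0.702876 + 0.0630669 = 0.765943.
⟨E⟩ = Σ Eᵢ e^(−Eᵢ/kT) / Z = (0.0717·0.702876 + 0.562·0.0630669) / 0.765943 = 0.1121 eV.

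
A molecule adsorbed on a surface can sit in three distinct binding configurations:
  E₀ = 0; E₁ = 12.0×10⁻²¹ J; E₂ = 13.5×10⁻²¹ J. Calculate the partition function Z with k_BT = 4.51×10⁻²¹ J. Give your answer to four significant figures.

Z = 1.120

Eᵢ/kT = 0, 2.66075, 2.99335.
Z = Σ e^(−Eᵢ/kT) = e^(−0) + e^(−2.66075) + e^(−2.99335) = 1.00000 + 0.0698958 + 0.0501193 = 1.12002.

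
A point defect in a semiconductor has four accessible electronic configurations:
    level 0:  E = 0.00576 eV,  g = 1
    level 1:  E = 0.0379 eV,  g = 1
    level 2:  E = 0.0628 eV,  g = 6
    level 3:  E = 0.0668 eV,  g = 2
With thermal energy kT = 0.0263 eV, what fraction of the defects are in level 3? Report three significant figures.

Eᵢ/kT = 0.21901, 1.4411, 2.3878, 2.5399.
Z = Σ gᵢe^(−Eᵢ/kT) = 1·e^(−0.21901) + 1·e^(−1.4411) + 6·e^(−2.3878) + 2·e^(−2.5399) = 0.80331 + 0.23667 + 0.55099 + 0.15775 = 1.7487.
P₃ = g₃ e^(−E₃/kT) / Z = 0.15775/1.7487 = 0.0902.

0.0902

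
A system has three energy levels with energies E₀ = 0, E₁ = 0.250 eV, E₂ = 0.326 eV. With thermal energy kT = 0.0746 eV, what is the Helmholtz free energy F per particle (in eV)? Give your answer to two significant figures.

Eᵢ/kT = 0, 3.351, 4.370.
Z = Σ e^(−Eᵢ/kT) = e^(−0) + e^(−3.351) + e^(−4.370) = 1.000 + 0.03505 + 0.01265 = 1.048.
F = −kT ln Z = −0.0746 × ln(1.048) = −0.0746 × 0.04688 = -0.0035 eV.

-0.0035 eV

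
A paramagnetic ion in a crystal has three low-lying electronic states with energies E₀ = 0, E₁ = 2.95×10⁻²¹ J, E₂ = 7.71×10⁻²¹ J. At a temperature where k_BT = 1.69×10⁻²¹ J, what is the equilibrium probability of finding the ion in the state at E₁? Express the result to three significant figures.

0.147

Eᵢ/kT = 0, 1.7456, 4.5621.
Z = Σ e^(−Eᵢ/kT) = e^(−0) + e^(−1.7456) + e^(−4.5621) = 1.0000 + 0.17454 + 0.010440 = 1.1850.
P₁ = e^(−E₁/kT) / Z = 0.17454/1.1850 = 0.147.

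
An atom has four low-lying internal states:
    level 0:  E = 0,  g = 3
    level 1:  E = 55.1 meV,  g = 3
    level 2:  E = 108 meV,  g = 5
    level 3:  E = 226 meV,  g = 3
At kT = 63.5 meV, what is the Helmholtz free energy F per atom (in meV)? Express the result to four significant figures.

Eᵢ/kT = 0, 0.867717, 1.70079, 3.55906.
Z = Σ gᵢe^(−Eᵢ/kT) = 3·e^(−0) + 3·e^(−0.867717) + 5·e^(−1.70079) + 3·e^(−3.55906) = 3.00000 + 1.25973 + 0.912696 + 0.0853967 = 5.25782.
F = −kT ln Z = −63.5 × ln(5.25782) = −63.5 × 1.65972 = -105.4 meV.

-105.4 meV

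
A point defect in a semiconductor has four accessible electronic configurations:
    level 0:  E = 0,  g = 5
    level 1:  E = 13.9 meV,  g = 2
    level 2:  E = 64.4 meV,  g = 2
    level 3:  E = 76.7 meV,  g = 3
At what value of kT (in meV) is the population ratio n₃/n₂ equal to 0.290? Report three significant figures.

n₃/n₂ = (g₃/g₂) exp[−(E₃−E₂)/kT] = 0.290.
⇒ (E₃−E₂)/kT = ln((3/2)/0.290) = ln(5.1724) = 1.6433.
kT = 12.3 meV / 1.6433 = 7.48 meV.

7.48 meV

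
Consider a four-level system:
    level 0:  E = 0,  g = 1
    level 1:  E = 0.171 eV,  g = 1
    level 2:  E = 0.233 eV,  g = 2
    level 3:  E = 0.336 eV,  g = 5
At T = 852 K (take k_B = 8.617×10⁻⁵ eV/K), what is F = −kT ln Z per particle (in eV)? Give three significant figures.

-0.0153 eV

k_BT = 8.617×10⁻⁵ × 852 K = 0.073417 eV.
Eᵢ/kT = 0, 2.3292, 3.1737, 4.5766.
Z = Σ gᵢe^(−Eᵢ/kT) = 1·e^(−0) + 1·e^(−2.3292) + 2·e^(−3.1737) + 5·e^(−4.5766) = 1.0000 + 0.097374 + 0.083697 + 0.051449 = 1.2325.
F = −kT ln Z = −0.073417 × ln(1.2325) = −0.073417 × 0.20904 = -0.0153 eV.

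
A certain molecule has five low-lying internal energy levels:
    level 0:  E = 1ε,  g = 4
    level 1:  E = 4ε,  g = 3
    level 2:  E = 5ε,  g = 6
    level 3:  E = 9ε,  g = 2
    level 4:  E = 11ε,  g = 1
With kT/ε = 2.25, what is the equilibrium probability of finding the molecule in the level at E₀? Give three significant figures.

Eᵢ/kT = 0.44444, 1.7778, 2.2222, 4.0000, 4.8889.
Z = Σ gᵢe^(−Eᵢ/kT) = 4·e^(−0.44444) + 3·e^(−1.7778) + 6·e^(−2.2222) + 2·e^(−4.0000) + 1·e^(−4.8889) = 2.5647 + 0.50703 + 0.65022 + 0.036631 + 0.0075297 = 3.7661.
P₀ = g₀ e^(−E₀/kT) / Z = 2.5647/3.7661 = 0.681.

0.681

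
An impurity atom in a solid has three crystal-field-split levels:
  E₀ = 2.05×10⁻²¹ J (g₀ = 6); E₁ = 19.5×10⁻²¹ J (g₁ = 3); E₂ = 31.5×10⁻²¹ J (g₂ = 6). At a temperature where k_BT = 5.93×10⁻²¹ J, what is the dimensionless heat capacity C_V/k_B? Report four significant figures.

Eᵢ/kT = 0.345700, 3.28836, 5.31197.
Z = Σ gᵢe^(−Eᵢ/kT) = 6·e^(−0.345700) + 3·e^(−3.28836) + 6·e^(−5.31197) = 4.24635 + 0.111945 + 0.0295932 = 4.38789.
⟨E⟩ = 2.69381, ⟨E²⟩ = 20.4600.
C_V/k_B = (⟨E²⟩ − ⟨E⟩²)/(kT)² = (20.4600 − 7.25661)/35.1649 = 0.3755.

0.3755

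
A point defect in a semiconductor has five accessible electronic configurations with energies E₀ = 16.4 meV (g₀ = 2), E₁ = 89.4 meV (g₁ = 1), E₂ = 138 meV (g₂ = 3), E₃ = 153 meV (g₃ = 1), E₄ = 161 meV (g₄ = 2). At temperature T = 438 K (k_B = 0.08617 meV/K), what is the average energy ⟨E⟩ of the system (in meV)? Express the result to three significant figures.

k_BT = 0.08617 × 438 K = 37.742 meV.
Eᵢ/kT = 0.43453, 2.3687, 3.6564, 4.0538, 4.2658.
Z = Σ gᵢe^(−Eᵢ/kT) = 2·e^(−0.43453) + 1·e^(−2.3687) + 3·e^(−3.6564) + 1·e^(−4.0538) + 2·e^(−4.2658) = 1.2951 + 0.093602 + 0.077476 + 0.017356 + 0.028081 = 1.5116.
⟨E⟩ = Σ Eᵢ gᵢe^(−Eᵢ/kT) / Z = (16.4·1.2951 + 89.4·0.093602 + 138·0.077476 + 153·0.017356 + 161·0.028081) / 1.5116 = 31.4 meV.

31.4 meV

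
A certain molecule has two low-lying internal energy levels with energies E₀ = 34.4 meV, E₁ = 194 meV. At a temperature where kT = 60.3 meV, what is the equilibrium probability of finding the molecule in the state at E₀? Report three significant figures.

0.934

Eᵢ/kT = 0.57048, 3.2172.
Z = Σ e^(−Eᵢ/kT) = e^(−0.57048) + e^(−3.2172) = 0.56525 + 0.040067 = 0.60532.
P₀ = e^(−E₀/kT) / Z = 0.56525/0.60532 = 0.934.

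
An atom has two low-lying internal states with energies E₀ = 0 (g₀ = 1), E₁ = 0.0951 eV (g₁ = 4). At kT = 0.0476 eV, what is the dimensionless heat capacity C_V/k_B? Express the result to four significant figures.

Eᵢ/kT = 0, 1.99790.
Z = Σ gᵢe^(−Eᵢ/kT) = 1·e^(−0) + 4·e^(−1.99790) = 1.00000 + 0.542479 = 1.54248.
⟨E⟩ = 0.0334460 eV, ⟨E²⟩ = 0.00318071 eV².
C_V/k_B = (⟨E²⟩ − ⟨E⟩²)/(kT)² = (0.00318071 − 0.00111863)/0.00226576 = 0.9101.

0.9101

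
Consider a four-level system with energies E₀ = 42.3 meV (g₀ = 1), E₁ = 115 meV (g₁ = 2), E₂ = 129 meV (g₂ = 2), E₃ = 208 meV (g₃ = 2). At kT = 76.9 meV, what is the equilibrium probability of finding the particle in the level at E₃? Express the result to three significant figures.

Eᵢ/kT = 0.55007, 1.4954, 1.6775, 2.7048.
Z = Σ gᵢe^(−Eᵢ/kT) = 1·e^(−0.55007) + 2·e^(−1.4954) + 2·e^(−1.6775) + 2·e^(−2.7048) = 0.57691 + 0.44832 + 0.37368 + 0.13377 = 1.5327.
P₃ = g₃ e^(−E₃/kT) / Z = 0.13377/1.5327 = 0.0873.

0.0873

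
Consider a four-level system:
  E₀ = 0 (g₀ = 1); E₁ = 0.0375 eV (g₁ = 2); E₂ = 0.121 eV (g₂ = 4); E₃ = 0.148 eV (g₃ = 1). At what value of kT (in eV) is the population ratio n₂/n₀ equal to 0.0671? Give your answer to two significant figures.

n₂/n₀ = (g₂/g₀) exp[−(E₂−E₀)/kT] = 0.0671.
⇒ (E₂−E₀)/kT = ln((4/1)/0.0671) = ln(59.61) = 4.088.
kT = 0.121 eV / 4.088 = 0.030 eV.

0.030 eV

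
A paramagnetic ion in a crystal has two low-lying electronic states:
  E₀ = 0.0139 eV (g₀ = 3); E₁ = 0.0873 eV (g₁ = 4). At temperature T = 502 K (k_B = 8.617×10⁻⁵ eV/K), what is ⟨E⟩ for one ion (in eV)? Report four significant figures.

k_BT = 8.617×10⁻⁵ × 502 K = 0.0432573 eV.
Eᵢ/kT = 0.321333, 2.01816.
Z = Σ gᵢe^(−Eᵢ/kT) = 3·e^(−0.321333) + 4·e^(−2.01816) = 2.17555 + 0.531599 = 2.70715.
⟨E⟩ = Σ Eᵢ gᵢe^(−Eᵢ/kT) / Z = (0.0139·2.17555 + 0.0873·0.531599) / 2.70715 = 0.02831 eV.

0.02831 eV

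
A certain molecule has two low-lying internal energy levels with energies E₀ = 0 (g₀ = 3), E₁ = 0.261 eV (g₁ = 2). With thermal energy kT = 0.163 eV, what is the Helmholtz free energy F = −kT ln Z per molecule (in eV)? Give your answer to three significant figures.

-0.200 eV

Eᵢ/kT = 0, 1.6012.
Z = Σ gᵢe^(−Eᵢ/kT) = 3·e^(−0) + 2·e^(−1.6012) = 3.0000 + 0.40331 = 3.4033.
F = −kT ln Z = −0.163 × ln(3.4033) = −0.163 × 1.2247 = -0.200 eV.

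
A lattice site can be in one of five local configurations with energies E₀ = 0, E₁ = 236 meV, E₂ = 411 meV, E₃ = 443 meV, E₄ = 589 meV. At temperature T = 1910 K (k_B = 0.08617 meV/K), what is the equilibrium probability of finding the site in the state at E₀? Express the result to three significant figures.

k_BT = 0.08617 × 1910 K = 164.58 meV.
Eᵢ/kT = 0, 1.4340, 2.4973, 2.6917, 3.5788.
Z = Σ e^(−Eᵢ/kT) = e^(−0) + e^(−1.4340) + e^(−2.4973) + e^(−2.6917) + e^(−3.5788) = 1.0000 + 0.23835 + 0.082307 + 0.067766 + 0.027909 = 1.4163.
P₀ = e^(−E₀/kT) / Z = 1.0000/1.4163 = 0.706.

0.706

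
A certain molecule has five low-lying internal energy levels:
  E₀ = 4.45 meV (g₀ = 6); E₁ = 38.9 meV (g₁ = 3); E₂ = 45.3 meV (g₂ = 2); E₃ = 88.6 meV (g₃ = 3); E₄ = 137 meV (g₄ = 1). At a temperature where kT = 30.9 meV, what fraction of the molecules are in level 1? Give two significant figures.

Eᵢ/kT = 0.1440, 1.259, 1.466, 2.867, 4.434.
Z = Σ gᵢe^(−Eᵢ/kT) = 6·e^(−0.1440) + 3·e^(−1.259) + 2·e^(−1.466) + 3·e^(−2.867) + 1·e^(−4.434) = 5.195 + 0.8518 + 0.4617 + 0.1706 + 0.01187 = 6.691.
P₁ = g₁ e^(−E₁/kT) / Z = 0.8518/6.691 = 0.13.

0.13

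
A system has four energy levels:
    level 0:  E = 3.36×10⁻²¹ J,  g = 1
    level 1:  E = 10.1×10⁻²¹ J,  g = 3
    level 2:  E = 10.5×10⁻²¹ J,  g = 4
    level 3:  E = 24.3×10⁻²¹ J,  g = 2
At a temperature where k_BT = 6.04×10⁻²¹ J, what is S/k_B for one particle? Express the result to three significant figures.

2.03

Eᵢ/kT = 0.55629, 1.6722, 1.7384, 4.0232.
Z = Σ gᵢe^(−Eᵢ/kT) = 1·e^(−0.55629) + 3·e^(−1.6722) + 4·e^(−1.7384) + 2·e^(−4.0232) = 0.57333 + 0.56350 + 0.70321 + 0.035791 = 1.8758.
⟨E⟩ = Σ EᵢPᵢ = 8.4610 ×10⁻²¹ J.
S/k_B = ln Z + ⟨E⟩/kT = ln(1.8758) + 8.4610/6.04 = 0.62904 + 1.4008 = 2.03.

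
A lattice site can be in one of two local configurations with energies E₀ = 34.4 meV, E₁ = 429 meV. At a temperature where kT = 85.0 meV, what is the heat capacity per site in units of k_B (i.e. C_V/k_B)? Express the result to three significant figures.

Eᵢ/kT = 0.40471, 5.0471.
Z = Σ e^(−Eᵢ/kT) = e^(−0.40471) + e^(−5.0471) = 0.66717 + 0.0064279 = 0.67360.
⟨E⟩ = 38.165 meV, ⟨E²⟩ = 2928.3 meV².
C_V/k_B = (⟨E²⟩ − ⟨E⟩²)/(kT)² = (2928.3 − 1456.6)/7225.0 = 0.204.

0.204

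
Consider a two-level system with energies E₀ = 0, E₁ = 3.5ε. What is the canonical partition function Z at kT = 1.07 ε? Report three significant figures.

Eᵢ/kT = 0, 3.2710.
Z = Σ e^(−Eᵢ/kT) = e^(−0) + e^(−3.2710) = 1.0000 + 0.037968 = 1.0380.

Z = 1.04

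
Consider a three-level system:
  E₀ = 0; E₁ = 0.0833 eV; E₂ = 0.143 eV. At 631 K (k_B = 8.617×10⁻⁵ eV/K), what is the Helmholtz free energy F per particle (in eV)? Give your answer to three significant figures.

-0.0138 eV

k_BT = 8.617×10⁻⁵ × 631 K = 0.054373 eV.
Eᵢ/kT = 0, 1.5320, 2.6300.
Z = Σ e^(−Eᵢ/kT) = e^(−0) + e^(−1.5320) + e^(−2.6300) = 1.0000 + 0.21610 + 0.072078 = 1.2882.
F = −kT ln Z = −0.054373 × ln(1.2882) = −0.054373 × 0.25325 = -0.0138 eV.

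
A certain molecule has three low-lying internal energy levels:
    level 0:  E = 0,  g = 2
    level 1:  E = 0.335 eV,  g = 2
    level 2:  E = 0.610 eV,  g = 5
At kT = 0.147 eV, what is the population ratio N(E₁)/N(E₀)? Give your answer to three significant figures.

n₁/n₀ = (g₁/g₀) exp[−(E₁−E₀)/kT] = (2/2) × exp(−(0.335 eV)/(0.147 eV)) = (2/2) × exp(-2.2789) = 0.102.

0.102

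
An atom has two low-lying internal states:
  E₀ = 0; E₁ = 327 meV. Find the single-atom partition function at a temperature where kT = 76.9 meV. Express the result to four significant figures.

Eᵢ/kT = 0, 4.25228.
Z = Σ e^(−Eᵢ/kT) = e^(−0) + e^(−4.25228) = 1.00000 + 0.0142317 = 1.01423.

Z = 1.014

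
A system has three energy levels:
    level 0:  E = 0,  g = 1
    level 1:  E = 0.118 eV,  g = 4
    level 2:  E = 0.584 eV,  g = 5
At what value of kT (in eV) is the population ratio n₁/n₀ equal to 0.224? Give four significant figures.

n₁/n₀ = (g₁/g₀) exp[−(E₁−E₀)/kT] = 0.224.
⇒ (E₁−E₀)/kT = ln((4/1)/0.224) = ln(17.8571) = 2.88240.
kT = 0.118 eV / 2.88240 = 0.04094 eV.

0.04094 eV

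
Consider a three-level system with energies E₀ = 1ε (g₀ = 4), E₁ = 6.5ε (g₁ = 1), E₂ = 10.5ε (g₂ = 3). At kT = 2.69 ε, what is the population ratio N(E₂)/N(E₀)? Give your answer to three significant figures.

0.0219

n₂/n₀ = (g₂/g₀) exp[−(E₂−E₀)/kT] = (3/4) × exp(−(9.5ε)/(2.69ε)) = (3/4) × exp(-3.5316) = 0.0219.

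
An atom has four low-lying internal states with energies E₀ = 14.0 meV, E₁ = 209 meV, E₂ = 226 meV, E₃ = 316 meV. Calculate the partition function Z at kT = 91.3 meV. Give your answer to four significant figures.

Eᵢ/kT = 0.153341, 2.28916, 2.47536, 3.46112.
Z = Σ e^(−Eᵢ/kT) = e^(−0.153341) + e^(−2.28916) + e^(−2.47536) + e^(−3.46112) = 0.857837 + 0.101352 + 0.0841327 + 0.0313946 = 1.07472.

Z = 1.075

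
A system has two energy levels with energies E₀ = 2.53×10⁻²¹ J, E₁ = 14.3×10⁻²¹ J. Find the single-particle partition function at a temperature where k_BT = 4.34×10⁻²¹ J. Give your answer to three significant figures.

Z = 0.595

Eᵢ/kT = 0.58295, 3.2949.
Z = Σ e^(−Eᵢ/kT) = e^(−0.58295) + e^(−3.2949) = 0.55825 + 0.037072 = 0.59532.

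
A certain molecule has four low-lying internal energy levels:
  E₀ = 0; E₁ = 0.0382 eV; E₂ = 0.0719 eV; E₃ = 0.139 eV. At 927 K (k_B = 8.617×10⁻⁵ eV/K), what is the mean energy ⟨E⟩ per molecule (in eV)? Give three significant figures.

0.0351 eV

k_BT = 8.617×10⁻⁵ × 927 K = 0.079880 eV.
Eᵢ/kT = 0, 0.47822, 0.90010, 1.7401.
Z = Σ e^(−Eᵢ/kT) = e^(−0) + e^(−0.47822) + e^(−0.90010) + e^(−1.7401) = 1.0000 + 0.61989 + 0.40653 + 0.17550 = 2.2019.
⟨E⟩ = Σ Eᵢ e^(−Eᵢ/kT) / Z = (0·1.0000 + 0.0382·0.61989 + 0.0719·0.40653 + 0.139·0.17550) / 2.2019 = 0.0351 eV.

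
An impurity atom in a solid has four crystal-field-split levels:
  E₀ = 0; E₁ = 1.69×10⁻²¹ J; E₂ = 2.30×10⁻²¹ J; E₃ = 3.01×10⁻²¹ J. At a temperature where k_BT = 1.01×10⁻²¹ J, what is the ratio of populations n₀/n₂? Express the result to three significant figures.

n₀/n₂ = exp[−(E₀−E₂)/kT] = exp(−(-2.30 ×10⁻²¹ J)/(1.01 ×10⁻²¹ J)) = exp(2.2772) = 9.75.

9.75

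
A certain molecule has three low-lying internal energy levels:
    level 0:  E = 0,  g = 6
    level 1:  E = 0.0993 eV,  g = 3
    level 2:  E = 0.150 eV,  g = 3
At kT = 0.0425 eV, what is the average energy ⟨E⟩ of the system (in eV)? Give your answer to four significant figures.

0.006584 eV

Eᵢ/kT = 0, 2.33647, 3.52941.
Z = Σ gᵢe^(−Eᵢ/kT) = 6·e^(−0) + 3·e^(−2.33647) + 3·e^(−3.52941) = 6.00000 + 0.290005 + 0.0879666 = 6.37797.
⟨E⟩ = Σ Eᵢ gᵢe^(−Eᵢ/kT) / Z = (0·6.00000 + 0.0993·0.290005 + 0.150·0.0879666) / 6.37797 = 0.006584 eV.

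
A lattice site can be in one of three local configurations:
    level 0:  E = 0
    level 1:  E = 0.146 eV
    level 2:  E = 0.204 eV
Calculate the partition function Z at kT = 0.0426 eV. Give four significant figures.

Z = 1.041

Eᵢ/kT = 0, 3.42723, 4.78873.
Z = Σ e^(−Eᵢ/kT) = e^(−0) + e^(−3.42723) + e^(−4.78873) = 1.00000 + 0.0324768 + 0.00832302 = 1.04080.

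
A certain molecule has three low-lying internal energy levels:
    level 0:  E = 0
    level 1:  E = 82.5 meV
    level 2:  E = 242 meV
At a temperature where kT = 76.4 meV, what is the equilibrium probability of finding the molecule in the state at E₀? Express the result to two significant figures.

0.72

Eᵢ/kT = 0, 1.080, 3.168.
Z = Σ e^(−Eᵢ/kT) = e^(−0) + e^(−1.080) + e^(−3.168) = 1.000 + 0.3396 + 0.04209 = 1.382.
P₀ = e^(−E₀/kT) / Z = 1.000/1.382 = 0.72.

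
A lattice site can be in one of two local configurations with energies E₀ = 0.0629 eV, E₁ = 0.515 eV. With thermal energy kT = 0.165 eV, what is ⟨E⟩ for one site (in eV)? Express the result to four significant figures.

0.09032 eV

Eᵢ/kT = 0.381212, 3.12121.
Z = Σ e^(−Eᵢ/kT) = e^(−0.381212) + e^(−3.12121) = 0.683033 + 0.0441038 = 0.727137.
⟨E⟩ = Σ Eᵢ e^(−Eᵢ/kT) / Z = (0.0629·0.683033 + 0.515·0.0441038) / 0.727137 = 0.09032 eV.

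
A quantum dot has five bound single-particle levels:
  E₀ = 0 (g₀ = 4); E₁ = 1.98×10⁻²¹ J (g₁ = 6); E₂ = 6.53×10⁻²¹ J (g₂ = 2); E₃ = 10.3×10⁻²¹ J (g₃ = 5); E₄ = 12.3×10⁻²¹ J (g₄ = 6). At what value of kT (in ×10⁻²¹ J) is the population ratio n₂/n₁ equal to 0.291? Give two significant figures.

n₂/n₁ = (g₂/g₁) exp[−(E₂−E₁)/kT] = 0.291.
⇒ (E₂−E₁)/kT = ln((2/6)/0.291) = ln(1.145) = 0.1354.
kT = 4.55 ×10⁻²¹ J / 0.1354 = 34 ×10⁻²¹ J.

34 ×10⁻²¹ J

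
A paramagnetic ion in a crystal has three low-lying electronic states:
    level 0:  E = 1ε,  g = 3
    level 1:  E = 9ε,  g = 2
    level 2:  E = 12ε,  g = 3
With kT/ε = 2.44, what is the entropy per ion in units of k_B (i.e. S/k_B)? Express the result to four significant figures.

1.262

Eᵢ/kT = 0.409836, 3.68852, 4.91803.
Z = Σ gᵢe^(−Eᵢ/kT) = 3·e^(−0.409836) + 2·e^(−3.68852) + 3·e^(−4.91803) = 1.99128 + 0.0500180 + 0.0219406 = 2.06324.
⟨E⟩ = Σ EᵢPᵢ = 1.31091 ε.
S/k_B = ln Z + ⟨E⟩/kT = ln(2.06324) + 1.31091/2.44 = 0.724278 + 0.537258 = 1.262.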